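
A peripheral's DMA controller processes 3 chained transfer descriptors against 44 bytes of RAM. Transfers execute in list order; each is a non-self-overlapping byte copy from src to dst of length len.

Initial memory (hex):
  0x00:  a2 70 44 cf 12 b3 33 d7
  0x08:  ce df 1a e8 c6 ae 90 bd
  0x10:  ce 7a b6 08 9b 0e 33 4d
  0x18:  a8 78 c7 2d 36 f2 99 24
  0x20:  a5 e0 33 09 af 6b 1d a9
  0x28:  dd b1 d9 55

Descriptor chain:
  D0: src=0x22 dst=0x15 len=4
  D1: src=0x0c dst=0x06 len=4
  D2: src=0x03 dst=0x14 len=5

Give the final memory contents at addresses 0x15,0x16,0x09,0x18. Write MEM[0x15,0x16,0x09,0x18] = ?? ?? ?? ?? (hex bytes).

MEM[0x15,0x16,0x09,0x18] = 12 b3 bd ae

[0] 0x22->0x15 len=4 : 33 09 af 6b
[1] 0x0c->0x06 len=4 : c6 ae 90 bd
[2] 0x03->0x14 len=5 : cf 12 b3 c6 ae
query mem[0x15]=0x12, mem[0x16]=0xb3, mem[0x09]=0xbd, mem[0x18]=0xae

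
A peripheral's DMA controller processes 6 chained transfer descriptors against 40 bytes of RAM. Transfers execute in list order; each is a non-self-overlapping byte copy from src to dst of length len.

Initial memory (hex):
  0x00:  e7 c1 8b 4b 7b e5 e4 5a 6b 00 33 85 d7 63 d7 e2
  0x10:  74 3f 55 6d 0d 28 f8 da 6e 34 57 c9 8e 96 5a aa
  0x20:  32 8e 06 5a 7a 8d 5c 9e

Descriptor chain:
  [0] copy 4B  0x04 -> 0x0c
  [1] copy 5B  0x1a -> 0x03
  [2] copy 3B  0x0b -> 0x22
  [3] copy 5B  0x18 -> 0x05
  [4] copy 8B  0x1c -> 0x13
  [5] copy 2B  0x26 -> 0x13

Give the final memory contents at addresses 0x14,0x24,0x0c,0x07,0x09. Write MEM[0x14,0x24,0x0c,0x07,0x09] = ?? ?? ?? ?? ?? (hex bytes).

D0: mem[0x0c..0x0f] <- [7b e5 e4 5a]
D1: mem[0x03..0x07] <- [57 c9 8e 96 5a]
D2: mem[0x22..0x24] <- [85 7b e5]
D3: mem[0x05..0x09] <- [6e 34 57 c9 8e]
D4: mem[0x13..0x1a] <- [8e 96 5a aa 32 8e 85 7b]
D5: mem[0x13..0x14] <- [5c 9e]
query mem[0x14]=0x9e, mem[0x24]=0xe5, mem[0x0c]=0x7b, mem[0x07]=0x57, mem[0x09]=0x8e

MEM[0x14,0x24,0x0c,0x07,0x09] = 9e e5 7b 57 8e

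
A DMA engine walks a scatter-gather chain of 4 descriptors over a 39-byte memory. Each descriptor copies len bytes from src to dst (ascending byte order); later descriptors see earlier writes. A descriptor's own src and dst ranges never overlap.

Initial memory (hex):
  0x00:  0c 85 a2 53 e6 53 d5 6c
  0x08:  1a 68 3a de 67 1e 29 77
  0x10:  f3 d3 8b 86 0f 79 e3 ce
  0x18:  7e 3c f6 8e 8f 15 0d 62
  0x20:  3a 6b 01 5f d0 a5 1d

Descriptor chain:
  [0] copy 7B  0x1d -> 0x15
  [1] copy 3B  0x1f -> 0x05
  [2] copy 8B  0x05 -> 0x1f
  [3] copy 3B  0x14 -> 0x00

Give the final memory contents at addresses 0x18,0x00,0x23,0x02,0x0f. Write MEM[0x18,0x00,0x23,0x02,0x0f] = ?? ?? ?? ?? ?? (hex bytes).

MEM[0x18,0x00,0x23,0x02,0x0f] = 3a 0f 68 0d 77

  after D0: wrote 7B at 0x15 = 150d623a6b015f
  after D1: wrote 3B at 0x05 = 623a6b
  after D2: wrote 8B at 0x1f = 623a6b1a683ade67
  after D3: wrote 3B at 0x00 = 0f150d
query mem[0x18]=0x3a, mem[0x00]=0x0f, mem[0x23]=0x68, mem[0x02]=0x0d, mem[0x0f]=0x77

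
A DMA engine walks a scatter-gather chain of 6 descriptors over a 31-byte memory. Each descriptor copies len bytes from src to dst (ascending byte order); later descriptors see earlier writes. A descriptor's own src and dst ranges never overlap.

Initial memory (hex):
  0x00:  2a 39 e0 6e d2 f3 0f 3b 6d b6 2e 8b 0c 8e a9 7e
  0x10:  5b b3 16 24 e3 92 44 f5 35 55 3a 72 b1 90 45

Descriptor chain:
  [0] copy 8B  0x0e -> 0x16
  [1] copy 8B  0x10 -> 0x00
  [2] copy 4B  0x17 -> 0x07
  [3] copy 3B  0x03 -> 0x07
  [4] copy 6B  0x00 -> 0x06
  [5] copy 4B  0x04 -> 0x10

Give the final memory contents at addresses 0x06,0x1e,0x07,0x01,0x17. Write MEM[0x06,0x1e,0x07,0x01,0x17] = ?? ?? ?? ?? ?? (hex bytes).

  after D0: wrote 8B at 0x16 = a97e5bb31624e392
  after D1: wrote 8B at 0x00 = 5bb31624e392a97e
  after D2: wrote 4B at 0x07 = 7e5bb316
  after D3: wrote 3B at 0x07 = 24e392
  after D4: wrote 6B at 0x06 = 5bb31624e392
  after D5: wrote 4B at 0x10 = e3925bb3
query mem[0x06]=0x5b, mem[0x1e]=0x45, mem[0x07]=0xb3, mem[0x01]=0xb3, mem[0x17]=0x7e

MEM[0x06,0x1e,0x07,0x01,0x17] = 5b 45 b3 b3 7e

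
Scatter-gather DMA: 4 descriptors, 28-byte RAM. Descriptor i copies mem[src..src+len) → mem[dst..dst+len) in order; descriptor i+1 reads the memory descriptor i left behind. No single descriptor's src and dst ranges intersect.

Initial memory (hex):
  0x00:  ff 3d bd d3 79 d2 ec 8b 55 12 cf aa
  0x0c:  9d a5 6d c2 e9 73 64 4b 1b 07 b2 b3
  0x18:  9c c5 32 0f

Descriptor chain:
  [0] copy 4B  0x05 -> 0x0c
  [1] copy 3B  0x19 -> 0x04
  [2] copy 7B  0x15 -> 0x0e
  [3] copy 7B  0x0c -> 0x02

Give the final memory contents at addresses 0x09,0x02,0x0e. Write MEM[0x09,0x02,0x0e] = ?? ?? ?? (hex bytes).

D0: mem[0x0c..0x0f] <- [d2 ec 8b 55]
D1: mem[0x04..0x06] <- [c5 32 0f]
D2: mem[0x0e..0x14] <- [07 b2 b3 9c c5 32 0f]
D3: mem[0x02..0x08] <- [d2 ec 07 b2 b3 9c c5]
query mem[0x09]=0x12, mem[0x02]=0xd2, mem[0x0e]=0x07

MEM[0x09,0x02,0x0e] = 12 d2 07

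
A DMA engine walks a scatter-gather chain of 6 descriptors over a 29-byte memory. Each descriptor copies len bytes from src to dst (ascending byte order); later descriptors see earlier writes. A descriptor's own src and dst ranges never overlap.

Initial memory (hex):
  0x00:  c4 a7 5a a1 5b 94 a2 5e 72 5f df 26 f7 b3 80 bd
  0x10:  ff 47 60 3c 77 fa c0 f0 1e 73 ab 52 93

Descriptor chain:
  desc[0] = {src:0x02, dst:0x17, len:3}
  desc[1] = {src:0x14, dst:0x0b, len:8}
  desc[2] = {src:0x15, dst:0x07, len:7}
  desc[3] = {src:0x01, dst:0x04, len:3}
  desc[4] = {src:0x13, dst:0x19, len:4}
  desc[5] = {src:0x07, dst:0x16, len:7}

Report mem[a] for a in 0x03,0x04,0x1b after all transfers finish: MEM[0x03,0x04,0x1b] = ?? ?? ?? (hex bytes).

[0] 0x02->0x17 len=3 : 5a a1 5b
[1] 0x14->0x0b len=8 : 77 fa c0 5a a1 5b ab 52
[2] 0x15->0x07 len=7 : fa c0 5a a1 5b ab 52
[3] 0x01->0x04 len=3 : a7 5a a1
[4] 0x13->0x19 len=4 : 3c 77 fa c0
[5] 0x07->0x16 len=7 : fa c0 5a a1 5b ab 52
query mem[0x03]=0xa1, mem[0x04]=0xa7, mem[0x1b]=0xab

MEM[0x03,0x04,0x1b] = a1 a7 ab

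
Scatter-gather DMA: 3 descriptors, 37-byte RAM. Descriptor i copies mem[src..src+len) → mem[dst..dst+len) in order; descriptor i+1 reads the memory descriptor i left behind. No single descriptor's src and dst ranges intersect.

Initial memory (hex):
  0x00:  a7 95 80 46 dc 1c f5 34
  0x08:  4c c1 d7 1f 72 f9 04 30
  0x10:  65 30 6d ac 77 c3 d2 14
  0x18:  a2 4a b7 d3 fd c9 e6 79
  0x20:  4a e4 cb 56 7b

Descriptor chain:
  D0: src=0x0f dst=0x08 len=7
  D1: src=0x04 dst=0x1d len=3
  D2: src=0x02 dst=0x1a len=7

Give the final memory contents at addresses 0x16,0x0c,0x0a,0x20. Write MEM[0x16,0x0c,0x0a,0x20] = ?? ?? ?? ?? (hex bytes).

D0: mem[0x08..0x0e] <- [30 65 30 6d ac 77 c3]
D1: mem[0x1d..0x1f] <- [dc 1c f5]
D2: mem[0x1a..0x20] <- [80 46 dc 1c f5 34 30]
query mem[0x16]=0xd2, mem[0x0c]=0xac, mem[0x0a]=0x30, mem[0x20]=0x30

MEM[0x16,0x0c,0x0a,0x20] = d2 ac 30 30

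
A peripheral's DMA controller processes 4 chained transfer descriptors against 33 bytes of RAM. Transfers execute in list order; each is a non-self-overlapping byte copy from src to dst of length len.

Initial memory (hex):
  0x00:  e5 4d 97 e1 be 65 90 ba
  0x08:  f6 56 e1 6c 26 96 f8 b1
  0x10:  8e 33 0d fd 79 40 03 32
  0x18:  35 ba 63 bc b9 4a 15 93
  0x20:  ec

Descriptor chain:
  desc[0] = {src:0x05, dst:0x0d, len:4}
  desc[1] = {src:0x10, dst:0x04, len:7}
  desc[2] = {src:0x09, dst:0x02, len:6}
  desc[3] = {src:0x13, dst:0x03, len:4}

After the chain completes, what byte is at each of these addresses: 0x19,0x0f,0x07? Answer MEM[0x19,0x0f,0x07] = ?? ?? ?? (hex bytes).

[0] 0x05->0x0d len=4 : 65 90 ba f6
[1] 0x10->0x04 len=7 : f6 33 0d fd 79 40 03
[2] 0x09->0x02 len=6 : 40 03 6c 26 65 90
[3] 0x13->0x03 len=4 : fd 79 40 03
query mem[0x19]=0xba, mem[0x0f]=0xba, mem[0x07]=0x90

MEM[0x19,0x0f,0x07] = ba ba 90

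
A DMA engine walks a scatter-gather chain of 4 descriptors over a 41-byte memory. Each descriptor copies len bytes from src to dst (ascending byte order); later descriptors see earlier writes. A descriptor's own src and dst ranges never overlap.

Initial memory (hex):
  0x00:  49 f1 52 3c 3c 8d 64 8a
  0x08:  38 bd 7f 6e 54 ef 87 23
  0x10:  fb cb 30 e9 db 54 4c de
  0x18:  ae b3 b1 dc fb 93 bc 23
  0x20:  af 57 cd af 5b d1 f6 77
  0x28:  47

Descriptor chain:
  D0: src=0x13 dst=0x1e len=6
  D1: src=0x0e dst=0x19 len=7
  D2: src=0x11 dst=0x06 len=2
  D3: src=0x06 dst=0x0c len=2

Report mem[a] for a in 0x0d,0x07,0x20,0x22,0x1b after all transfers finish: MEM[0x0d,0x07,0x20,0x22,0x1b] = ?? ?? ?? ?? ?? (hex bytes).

MEM[0x0d,0x07,0x20,0x22,0x1b] = 30 30 54 de fb

D0: mem[0x1e..0x23] <- [e9 db 54 4c de ae]
D1: mem[0x19..0x1f] <- [87 23 fb cb 30 e9 db]
D2: mem[0x06..0x07] <- [cb 30]
D3: mem[0x0c..0x0d] <- [cb 30]
query mem[0x0d]=0x30, mem[0x07]=0x30, mem[0x20]=0x54, mem[0x22]=0xde, mem[0x1b]=0xfb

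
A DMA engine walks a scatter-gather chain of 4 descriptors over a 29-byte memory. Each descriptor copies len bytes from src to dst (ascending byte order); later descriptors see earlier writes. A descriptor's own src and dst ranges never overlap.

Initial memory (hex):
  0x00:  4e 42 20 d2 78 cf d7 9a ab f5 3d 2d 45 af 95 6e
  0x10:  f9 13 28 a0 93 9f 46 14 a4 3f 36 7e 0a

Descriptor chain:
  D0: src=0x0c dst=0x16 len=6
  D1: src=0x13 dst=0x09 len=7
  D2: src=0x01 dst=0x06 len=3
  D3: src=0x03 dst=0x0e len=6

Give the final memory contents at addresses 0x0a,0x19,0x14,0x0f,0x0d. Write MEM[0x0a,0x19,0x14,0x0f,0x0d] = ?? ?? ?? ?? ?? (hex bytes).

MEM[0x0a,0x19,0x14,0x0f,0x0d] = 93 6e 93 78 af

  after D0: wrote 6B at 0x16 = 45af956ef913
  after D1: wrote 7B at 0x09 = a0939f45af956e
  after D2: wrote 3B at 0x06 = 4220d2
  after D3: wrote 6B at 0x0e = d278cf4220d2
query mem[0x0a]=0x93, mem[0x19]=0x6e, mem[0x14]=0x93, mem[0x0f]=0x78, mem[0x0d]=0xaf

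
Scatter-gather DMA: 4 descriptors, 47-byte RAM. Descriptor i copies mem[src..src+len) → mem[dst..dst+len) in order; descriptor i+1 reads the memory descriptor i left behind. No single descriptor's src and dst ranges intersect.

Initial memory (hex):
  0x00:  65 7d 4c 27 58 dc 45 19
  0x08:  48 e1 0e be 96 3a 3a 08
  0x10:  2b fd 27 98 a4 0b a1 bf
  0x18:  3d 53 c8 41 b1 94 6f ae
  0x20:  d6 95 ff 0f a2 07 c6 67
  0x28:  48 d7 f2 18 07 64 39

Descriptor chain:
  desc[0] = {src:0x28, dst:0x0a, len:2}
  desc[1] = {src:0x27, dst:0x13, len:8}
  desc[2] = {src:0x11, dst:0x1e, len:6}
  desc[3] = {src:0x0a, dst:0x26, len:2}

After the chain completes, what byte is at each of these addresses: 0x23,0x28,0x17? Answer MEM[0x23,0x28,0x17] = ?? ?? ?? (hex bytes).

MEM[0x23,0x28,0x17] = f2 48 18

D0: mem[0x0a..0x0b] <- [48 d7]
D1: mem[0x13..0x1a] <- [67 48 d7 f2 18 07 64 39]
D2: mem[0x1e..0x23] <- [fd 27 67 48 d7 f2]
D3: mem[0x26..0x27] <- [48 d7]
query mem[0x23]=0xf2, mem[0x28]=0x48, mem[0x17]=0x18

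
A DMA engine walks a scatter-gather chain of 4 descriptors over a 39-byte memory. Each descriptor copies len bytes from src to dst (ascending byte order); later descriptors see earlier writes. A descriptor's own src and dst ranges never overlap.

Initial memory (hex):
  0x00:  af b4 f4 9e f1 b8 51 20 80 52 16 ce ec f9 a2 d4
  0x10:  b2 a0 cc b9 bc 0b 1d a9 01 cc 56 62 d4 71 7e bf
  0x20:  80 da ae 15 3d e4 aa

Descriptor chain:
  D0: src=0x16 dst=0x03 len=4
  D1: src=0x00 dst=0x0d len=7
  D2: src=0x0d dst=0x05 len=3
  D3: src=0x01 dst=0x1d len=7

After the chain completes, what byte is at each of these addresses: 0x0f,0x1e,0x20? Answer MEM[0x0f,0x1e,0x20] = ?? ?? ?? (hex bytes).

MEM[0x0f,0x1e,0x20] = f4 f4 a9

D0: mem[0x03..0x06] <- [1d a9 01 cc]
D1: mem[0x0d..0x13] <- [af b4 f4 1d a9 01 cc]
D2: mem[0x05..0x07] <- [af b4 f4]
D3: mem[0x1d..0x23] <- [b4 f4 1d a9 af b4 f4]
query mem[0x0f]=0xf4, mem[0x1e]=0xf4, mem[0x20]=0xa9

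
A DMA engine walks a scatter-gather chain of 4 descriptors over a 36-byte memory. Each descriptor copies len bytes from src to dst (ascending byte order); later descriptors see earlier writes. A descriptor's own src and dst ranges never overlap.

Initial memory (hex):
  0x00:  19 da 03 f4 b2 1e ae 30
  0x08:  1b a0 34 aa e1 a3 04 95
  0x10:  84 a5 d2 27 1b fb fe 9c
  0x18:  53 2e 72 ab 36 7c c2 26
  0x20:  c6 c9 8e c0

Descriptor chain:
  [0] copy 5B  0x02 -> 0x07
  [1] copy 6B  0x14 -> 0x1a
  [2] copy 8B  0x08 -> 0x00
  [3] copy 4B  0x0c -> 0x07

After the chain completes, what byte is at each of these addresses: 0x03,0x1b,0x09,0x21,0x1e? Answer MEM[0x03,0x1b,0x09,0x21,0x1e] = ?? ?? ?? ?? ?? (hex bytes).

D0: mem[0x07..0x0b] <- [03 f4 b2 1e ae]
D1: mem[0x1a..0x1f] <- [1b fb fe 9c 53 2e]
D2: mem[0x00..0x07] <- [f4 b2 1e ae e1 a3 04 95]
D3: mem[0x07..0x0a] <- [e1 a3 04 95]
query mem[0x03]=0xae, mem[0x1b]=0xfb, mem[0x09]=0x04, mem[0x21]=0xc9, mem[0x1e]=0x53

MEM[0x03,0x1b,0x09,0x21,0x1e] = ae fb 04 c9 53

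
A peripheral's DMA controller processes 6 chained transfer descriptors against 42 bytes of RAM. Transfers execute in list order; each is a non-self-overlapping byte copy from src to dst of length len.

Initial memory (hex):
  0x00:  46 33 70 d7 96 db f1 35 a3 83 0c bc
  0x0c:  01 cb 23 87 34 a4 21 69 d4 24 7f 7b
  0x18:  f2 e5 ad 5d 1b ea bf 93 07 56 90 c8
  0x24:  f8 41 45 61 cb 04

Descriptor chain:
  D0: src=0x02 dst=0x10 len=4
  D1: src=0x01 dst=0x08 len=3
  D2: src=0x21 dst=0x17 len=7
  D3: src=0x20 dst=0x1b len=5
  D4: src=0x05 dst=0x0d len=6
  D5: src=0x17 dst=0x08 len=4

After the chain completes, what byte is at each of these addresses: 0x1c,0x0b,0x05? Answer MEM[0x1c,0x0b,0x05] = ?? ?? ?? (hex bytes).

  after D0: wrote 4B at 0x10 = 70d796db
  after D1: wrote 3B at 0x08 = 3370d7
  after D2: wrote 7B at 0x17 = 5690c8f8414561
  after D3: wrote 5B at 0x1b = 075690c8f8
  after D4: wrote 6B at 0x0d = dbf1353370d7
  after D5: wrote 4B at 0x08 = 5690c8f8
query mem[0x1c]=0x56, mem[0x0b]=0xf8, mem[0x05]=0xdb

MEM[0x1c,0x0b,0x05] = 56 f8 db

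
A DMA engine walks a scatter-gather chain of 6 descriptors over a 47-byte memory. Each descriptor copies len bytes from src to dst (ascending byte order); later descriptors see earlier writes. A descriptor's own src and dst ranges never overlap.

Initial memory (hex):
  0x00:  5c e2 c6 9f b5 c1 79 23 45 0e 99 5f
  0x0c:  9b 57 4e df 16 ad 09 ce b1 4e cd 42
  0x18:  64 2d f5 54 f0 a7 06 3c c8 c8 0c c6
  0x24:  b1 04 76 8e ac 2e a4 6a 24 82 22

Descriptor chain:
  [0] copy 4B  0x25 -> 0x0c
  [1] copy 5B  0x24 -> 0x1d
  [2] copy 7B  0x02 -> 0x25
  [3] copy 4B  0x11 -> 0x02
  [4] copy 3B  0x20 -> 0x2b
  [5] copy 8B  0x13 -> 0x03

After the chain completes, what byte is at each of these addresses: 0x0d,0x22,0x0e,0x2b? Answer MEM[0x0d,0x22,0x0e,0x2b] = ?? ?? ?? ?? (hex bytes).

  after D0: wrote 4B at 0x0c = 04768eac
  after D1: wrote 5B at 0x1d = b104768eac
  after D2: wrote 7B at 0x25 = c69fb5c1792345
  after D3: wrote 4B at 0x02 = ad09ceb1
  after D4: wrote 3B at 0x2b = 8eac0c
  after D5: wrote 8B at 0x03 = ceb14ecd42642df5
query mem[0x0d]=0x76, mem[0x22]=0x0c, mem[0x0e]=0x8e, mem[0x2b]=0x8e

MEM[0x0d,0x22,0x0e,0x2b] = 76 0c 8e 8e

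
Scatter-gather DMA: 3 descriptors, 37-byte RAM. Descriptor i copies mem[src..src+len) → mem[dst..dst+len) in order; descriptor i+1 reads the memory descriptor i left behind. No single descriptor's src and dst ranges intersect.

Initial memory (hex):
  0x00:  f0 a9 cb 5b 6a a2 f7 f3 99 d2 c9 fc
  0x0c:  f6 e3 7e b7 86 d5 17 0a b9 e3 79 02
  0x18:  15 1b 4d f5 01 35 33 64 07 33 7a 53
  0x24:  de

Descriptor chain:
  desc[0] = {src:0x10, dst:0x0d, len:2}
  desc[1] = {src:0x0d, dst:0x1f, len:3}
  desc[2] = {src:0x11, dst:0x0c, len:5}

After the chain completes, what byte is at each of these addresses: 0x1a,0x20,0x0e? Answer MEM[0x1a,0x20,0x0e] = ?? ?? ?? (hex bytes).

#0 dst[0x0d+2] := {0x86,0xd5}
#1 dst[0x1f+3] := {0x86,0xd5,0xb7}
#2 dst[0x0c+5] := {0xd5,0x17,0x0a,0xb9,0xe3}
query mem[0x1a]=0x4d, mem[0x20]=0xd5, mem[0x0e]=0x0a

MEM[0x1a,0x20,0x0e] = 4d d5 0a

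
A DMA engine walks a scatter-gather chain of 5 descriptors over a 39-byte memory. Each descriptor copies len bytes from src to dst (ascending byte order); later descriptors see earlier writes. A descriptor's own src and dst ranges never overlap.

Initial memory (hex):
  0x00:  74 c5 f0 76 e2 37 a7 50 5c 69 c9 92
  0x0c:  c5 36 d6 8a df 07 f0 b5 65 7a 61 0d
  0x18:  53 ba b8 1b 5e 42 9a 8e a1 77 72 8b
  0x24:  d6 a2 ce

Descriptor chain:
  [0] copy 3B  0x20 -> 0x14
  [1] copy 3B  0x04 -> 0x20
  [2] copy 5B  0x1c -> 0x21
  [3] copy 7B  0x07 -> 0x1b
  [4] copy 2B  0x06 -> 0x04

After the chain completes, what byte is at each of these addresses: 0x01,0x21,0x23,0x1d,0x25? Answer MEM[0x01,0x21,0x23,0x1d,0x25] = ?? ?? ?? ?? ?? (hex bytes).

  after D0: wrote 3B at 0x14 = a17772
  after D1: wrote 3B at 0x20 = e237a7
  after D2: wrote 5B at 0x21 = 5e429a8ee2
  after D3: wrote 7B at 0x1b = 505c69c992c536
  after D4: wrote 2B at 0x04 = a750
query mem[0x01]=0xc5, mem[0x21]=0x36, mem[0x23]=0x9a, mem[0x1d]=0x69, mem[0x25]=0xe2

MEM[0x01,0x21,0x23,0x1d,0x25] = c5 36 9a 69 e2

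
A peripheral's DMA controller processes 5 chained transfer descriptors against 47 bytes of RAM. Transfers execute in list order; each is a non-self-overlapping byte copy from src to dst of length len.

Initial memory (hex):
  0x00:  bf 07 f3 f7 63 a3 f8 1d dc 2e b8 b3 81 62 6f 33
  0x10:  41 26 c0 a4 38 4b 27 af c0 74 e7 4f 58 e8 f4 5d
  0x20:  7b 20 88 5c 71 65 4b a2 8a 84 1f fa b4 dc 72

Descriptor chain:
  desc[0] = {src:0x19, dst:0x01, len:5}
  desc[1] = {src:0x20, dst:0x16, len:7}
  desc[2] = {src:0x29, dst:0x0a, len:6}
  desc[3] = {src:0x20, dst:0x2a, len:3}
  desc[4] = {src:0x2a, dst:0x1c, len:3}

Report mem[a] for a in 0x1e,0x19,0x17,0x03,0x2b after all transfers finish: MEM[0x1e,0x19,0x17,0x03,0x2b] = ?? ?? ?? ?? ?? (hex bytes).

MEM[0x1e,0x19,0x17,0x03,0x2b] = 88 5c 20 4f 20

D0: mem[0x01..0x05] <- [74 e7 4f 58 e8]
D1: mem[0x16..0x1c] <- [7b 20 88 5c 71 65 4b]
D2: mem[0x0a..0x0f] <- [84 1f fa b4 dc 72]
D3: mem[0x2a..0x2c] <- [7b 20 88]
D4: mem[0x1c..0x1e] <- [7b 20 88]
query mem[0x1e]=0x88, mem[0x19]=0x5c, mem[0x17]=0x20, mem[0x03]=0x4f, mem[0x2b]=0x20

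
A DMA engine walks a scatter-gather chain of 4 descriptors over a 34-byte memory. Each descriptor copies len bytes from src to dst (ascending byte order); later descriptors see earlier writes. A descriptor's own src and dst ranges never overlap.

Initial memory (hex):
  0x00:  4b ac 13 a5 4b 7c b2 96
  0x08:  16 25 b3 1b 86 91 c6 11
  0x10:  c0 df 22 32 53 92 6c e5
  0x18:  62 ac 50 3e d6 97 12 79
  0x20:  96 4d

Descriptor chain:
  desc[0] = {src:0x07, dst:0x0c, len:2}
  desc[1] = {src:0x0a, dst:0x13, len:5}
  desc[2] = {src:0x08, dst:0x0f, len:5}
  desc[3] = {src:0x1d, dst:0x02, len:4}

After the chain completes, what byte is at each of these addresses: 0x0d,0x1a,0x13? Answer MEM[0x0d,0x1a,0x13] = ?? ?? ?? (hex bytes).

MEM[0x0d,0x1a,0x13] = 16 50 96

#0 dst[0x0c+2] := {0x96,0x16}
#1 dst[0x13+5] := {0xb3,0x1b,0x96,0x16,0xc6}
#2 dst[0x0f+5] := {0x16,0x25,0xb3,0x1b,0x96}
#3 dst[0x02+4] := {0x97,0x12,0x79,0x96}
query mem[0x0d]=0x16, mem[0x1a]=0x50, mem[0x13]=0x96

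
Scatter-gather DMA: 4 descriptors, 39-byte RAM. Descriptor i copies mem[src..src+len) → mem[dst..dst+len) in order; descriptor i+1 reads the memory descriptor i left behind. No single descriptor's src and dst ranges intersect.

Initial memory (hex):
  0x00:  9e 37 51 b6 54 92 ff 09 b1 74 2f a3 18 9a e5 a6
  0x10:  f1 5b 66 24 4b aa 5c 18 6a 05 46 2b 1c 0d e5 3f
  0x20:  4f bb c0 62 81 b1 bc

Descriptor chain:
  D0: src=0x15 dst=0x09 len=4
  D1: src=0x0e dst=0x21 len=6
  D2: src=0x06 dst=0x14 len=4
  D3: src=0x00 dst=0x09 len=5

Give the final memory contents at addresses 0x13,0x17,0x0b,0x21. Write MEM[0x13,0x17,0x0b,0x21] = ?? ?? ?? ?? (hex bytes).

#0 dst[0x09+4] := {0xaa,0x5c,0x18,0x6a}
#1 dst[0x21+6] := {0xe5,0xa6,0xf1,0x5b,0x66,0x24}
#2 dst[0x14+4] := {0xff,0x09,0xb1,0xaa}
#3 dst[0x09+5] := {0x9e,0x37,0x51,0xb6,0x54}
query mem[0x13]=0x24, mem[0x17]=0xaa, mem[0x0b]=0x51, mem[0x21]=0xe5

MEM[0x13,0x17,0x0b,0x21] = 24 aa 51 e5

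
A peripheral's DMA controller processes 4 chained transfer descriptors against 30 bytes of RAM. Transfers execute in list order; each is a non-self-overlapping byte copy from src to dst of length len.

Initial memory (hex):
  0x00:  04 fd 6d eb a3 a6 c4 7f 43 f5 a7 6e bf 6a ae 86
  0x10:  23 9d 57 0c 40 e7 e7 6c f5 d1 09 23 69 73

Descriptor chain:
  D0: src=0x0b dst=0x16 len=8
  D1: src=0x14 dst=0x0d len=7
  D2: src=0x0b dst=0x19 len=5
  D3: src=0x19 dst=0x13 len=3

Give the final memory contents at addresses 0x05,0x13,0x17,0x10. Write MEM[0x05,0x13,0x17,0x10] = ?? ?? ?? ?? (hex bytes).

MEM[0x05,0x13,0x17,0x10] = a6 6e bf bf

  after D0: wrote 8B at 0x16 = 6ebf6aae86239d57
  after D1: wrote 7B at 0x0d = 40e76ebf6aae86
  after D2: wrote 5B at 0x19 = 6ebf40e76e
  after D3: wrote 3B at 0x13 = 6ebf40
query mem[0x05]=0xa6, mem[0x13]=0x6e, mem[0x17]=0xbf, mem[0x10]=0xbf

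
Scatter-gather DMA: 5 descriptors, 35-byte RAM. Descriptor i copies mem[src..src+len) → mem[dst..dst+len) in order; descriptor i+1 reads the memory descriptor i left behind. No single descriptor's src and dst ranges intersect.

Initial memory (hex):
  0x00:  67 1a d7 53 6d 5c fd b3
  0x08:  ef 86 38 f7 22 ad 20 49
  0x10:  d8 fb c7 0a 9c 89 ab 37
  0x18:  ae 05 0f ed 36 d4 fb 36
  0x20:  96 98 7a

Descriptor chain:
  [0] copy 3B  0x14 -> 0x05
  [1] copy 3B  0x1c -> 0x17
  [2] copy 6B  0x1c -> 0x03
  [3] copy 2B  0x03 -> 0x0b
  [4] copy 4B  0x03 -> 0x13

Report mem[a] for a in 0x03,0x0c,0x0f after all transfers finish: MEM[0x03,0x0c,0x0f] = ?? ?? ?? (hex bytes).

MEM[0x03,0x0c,0x0f] = 36 d4 49

  after D0: wrote 3B at 0x05 = 9c89ab
  after D1: wrote 3B at 0x17 = 36d4fb
  after D2: wrote 6B at 0x03 = 36d4fb369698
  after D3: wrote 2B at 0x0b = 36d4
  after D4: wrote 4B at 0x13 = 36d4fb36
query mem[0x03]=0x36, mem[0x0c]=0xd4, mem[0x0f]=0x49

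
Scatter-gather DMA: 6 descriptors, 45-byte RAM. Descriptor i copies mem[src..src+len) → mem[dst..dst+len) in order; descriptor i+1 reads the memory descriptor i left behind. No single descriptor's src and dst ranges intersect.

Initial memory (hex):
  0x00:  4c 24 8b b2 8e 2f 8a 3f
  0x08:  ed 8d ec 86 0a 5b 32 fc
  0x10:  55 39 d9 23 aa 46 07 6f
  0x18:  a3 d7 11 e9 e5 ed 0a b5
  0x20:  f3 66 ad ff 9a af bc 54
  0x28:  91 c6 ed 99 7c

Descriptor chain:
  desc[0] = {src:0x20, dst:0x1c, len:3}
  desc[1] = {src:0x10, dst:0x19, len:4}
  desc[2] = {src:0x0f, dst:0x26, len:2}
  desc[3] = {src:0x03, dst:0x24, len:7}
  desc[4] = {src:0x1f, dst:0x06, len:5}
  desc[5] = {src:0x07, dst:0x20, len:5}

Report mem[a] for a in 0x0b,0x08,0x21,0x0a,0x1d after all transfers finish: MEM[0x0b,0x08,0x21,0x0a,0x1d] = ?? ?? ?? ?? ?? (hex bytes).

MEM[0x0b,0x08,0x21,0x0a,0x1d] = 86 66 66 ff 66

  after D0: wrote 3B at 0x1c = f366ad
  after D1: wrote 4B at 0x19 = 5539d923
  after D2: wrote 2B at 0x26 = fc55
  after D3: wrote 7B at 0x24 = b28e2f8a3fed8d
  after D4: wrote 5B at 0x06 = b5f366adff
  after D5: wrote 5B at 0x20 = f366adff86
query mem[0x0b]=0x86, mem[0x08]=0x66, mem[0x21]=0x66, mem[0x0a]=0xff, mem[0x1d]=0x66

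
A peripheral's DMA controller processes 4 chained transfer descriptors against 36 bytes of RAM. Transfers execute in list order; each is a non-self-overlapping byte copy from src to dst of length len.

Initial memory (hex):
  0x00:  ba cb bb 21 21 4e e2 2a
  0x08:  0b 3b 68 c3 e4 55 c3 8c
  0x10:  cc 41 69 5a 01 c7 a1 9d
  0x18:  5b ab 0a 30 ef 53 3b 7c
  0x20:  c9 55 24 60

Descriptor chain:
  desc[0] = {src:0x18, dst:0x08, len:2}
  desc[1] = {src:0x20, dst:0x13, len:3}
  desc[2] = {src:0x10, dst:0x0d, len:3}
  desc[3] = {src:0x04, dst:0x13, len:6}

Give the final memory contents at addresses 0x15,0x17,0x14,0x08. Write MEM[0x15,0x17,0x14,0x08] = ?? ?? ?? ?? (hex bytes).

#0 dst[0x08+2] := {0x5b,0xab}
#1 dst[0x13+3] := {0xc9,0x55,0x24}
#2 dst[0x0d+3] := {0xcc,0x41,0x69}
#3 dst[0x13+6] := {0x21,0x4e,0xe2,0x2a,0x5b,0xab}
query mem[0x15]=0xe2, mem[0x17]=0x5b, mem[0x14]=0x4e, mem[0x08]=0x5b

MEM[0x15,0x17,0x14,0x08] = e2 5b 4e 5b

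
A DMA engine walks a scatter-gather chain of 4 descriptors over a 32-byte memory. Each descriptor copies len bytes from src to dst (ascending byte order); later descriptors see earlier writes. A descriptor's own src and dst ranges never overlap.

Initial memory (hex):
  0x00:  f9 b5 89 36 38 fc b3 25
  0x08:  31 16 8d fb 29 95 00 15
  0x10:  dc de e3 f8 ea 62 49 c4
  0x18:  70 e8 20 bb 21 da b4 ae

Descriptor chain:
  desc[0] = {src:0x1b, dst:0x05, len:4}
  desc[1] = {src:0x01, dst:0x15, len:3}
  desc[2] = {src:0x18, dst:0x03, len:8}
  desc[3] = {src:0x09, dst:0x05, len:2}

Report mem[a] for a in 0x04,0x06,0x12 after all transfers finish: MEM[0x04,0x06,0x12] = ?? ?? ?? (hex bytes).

#0 dst[0x05+4] := {0xbb,0x21,0xda,0xb4}
#1 dst[0x15+3] := {0xb5,0x89,0x36}
#2 dst[0x03+8] := {0x70,0xe8,0x20,0xbb,0x21,0xda,0xb4,0xae}
#3 dst[0x05+2] := {0xb4,0xae}
query mem[0x04]=0xe8, mem[0x06]=0xae, mem[0x12]=0xe3

MEM[0x04,0x06,0x12] = e8 ae e3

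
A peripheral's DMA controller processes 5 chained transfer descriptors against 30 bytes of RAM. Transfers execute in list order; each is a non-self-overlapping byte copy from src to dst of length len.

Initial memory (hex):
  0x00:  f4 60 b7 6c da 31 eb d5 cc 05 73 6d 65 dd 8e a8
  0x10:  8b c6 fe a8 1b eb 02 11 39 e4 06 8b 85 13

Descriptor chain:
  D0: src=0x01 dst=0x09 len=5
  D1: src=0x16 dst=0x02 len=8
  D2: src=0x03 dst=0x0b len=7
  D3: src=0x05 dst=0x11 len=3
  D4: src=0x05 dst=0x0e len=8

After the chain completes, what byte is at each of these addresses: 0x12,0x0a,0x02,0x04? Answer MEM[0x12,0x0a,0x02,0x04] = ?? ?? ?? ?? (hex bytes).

MEM[0x12,0x0a,0x02,0x04] = 13 b7 02 39

#0 dst[0x09+5] := {0x60,0xb7,0x6c,0xda,0x31}
#1 dst[0x02+8] := {0x02,0x11,0x39,0xe4,0x06,0x8b,0x85,0x13}
#2 dst[0x0b+7] := {0x11,0x39,0xe4,0x06,0x8b,0x85,0x13}
#3 dst[0x11+3] := {0xe4,0x06,0x8b}
#4 dst[0x0e+8] := {0xe4,0x06,0x8b,0x85,0x13,0xb7,0x11,0x39}
query mem[0x12]=0x13, mem[0x0a]=0xb7, mem[0x02]=0x02, mem[0x04]=0x39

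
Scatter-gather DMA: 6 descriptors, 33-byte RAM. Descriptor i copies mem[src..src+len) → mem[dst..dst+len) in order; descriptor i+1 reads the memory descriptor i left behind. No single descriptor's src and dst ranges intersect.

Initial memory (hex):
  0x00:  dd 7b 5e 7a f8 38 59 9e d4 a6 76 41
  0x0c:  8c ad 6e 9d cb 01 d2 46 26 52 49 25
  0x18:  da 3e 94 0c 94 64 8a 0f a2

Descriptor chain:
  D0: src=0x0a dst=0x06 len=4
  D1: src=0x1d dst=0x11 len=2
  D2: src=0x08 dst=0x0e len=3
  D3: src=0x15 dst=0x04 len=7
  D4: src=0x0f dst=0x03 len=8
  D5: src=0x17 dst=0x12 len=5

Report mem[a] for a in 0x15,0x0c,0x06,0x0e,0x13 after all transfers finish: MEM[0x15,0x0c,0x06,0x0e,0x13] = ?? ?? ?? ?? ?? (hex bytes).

#0 dst[0x06+4] := {0x76,0x41,0x8c,0xad}
#1 dst[0x11+2] := {0x64,0x8a}
#2 dst[0x0e+3] := {0x8c,0xad,0x76}
#3 dst[0x04+7] := {0x52,0x49,0x25,0xda,0x3e,0x94,0x0c}
#4 dst[0x03+8] := {0xad,0x76,0x64,0x8a,0x46,0x26,0x52,0x49}
#5 dst[0x12+5] := {0x25,0xda,0x3e,0x94,0x0c}
query mem[0x15]=0x94, mem[0x0c]=0x8c, mem[0x06]=0x8a, mem[0x0e]=0x8c, mem[0x13]=0xda

MEM[0x15,0x0c,0x06,0x0e,0x13] = 94 8c 8a 8c da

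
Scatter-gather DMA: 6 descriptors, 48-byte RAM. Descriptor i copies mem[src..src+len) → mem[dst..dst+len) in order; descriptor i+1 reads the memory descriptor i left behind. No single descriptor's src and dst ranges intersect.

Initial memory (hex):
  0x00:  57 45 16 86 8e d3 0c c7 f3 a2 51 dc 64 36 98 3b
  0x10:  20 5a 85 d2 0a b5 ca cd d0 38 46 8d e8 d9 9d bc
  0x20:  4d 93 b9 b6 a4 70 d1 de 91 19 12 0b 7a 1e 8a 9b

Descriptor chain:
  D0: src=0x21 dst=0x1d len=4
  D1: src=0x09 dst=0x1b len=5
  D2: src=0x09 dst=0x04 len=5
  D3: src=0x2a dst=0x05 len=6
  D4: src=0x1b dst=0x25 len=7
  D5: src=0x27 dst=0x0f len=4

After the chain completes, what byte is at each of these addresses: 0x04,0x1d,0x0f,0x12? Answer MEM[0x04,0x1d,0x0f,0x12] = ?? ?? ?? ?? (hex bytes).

MEM[0x04,0x1d,0x0f,0x12] = a2 dc dc a4

D0: mem[0x1d..0x20] <- [93 b9 b6 a4]
D1: mem[0x1b..0x1f] <- [a2 51 dc 64 36]
D2: mem[0x04..0x08] <- [a2 51 dc 64 36]
D3: mem[0x05..0x0a] <- [12 0b 7a 1e 8a 9b]
D4: mem[0x25..0x2b] <- [a2 51 dc 64 36 a4 93]
D5: mem[0x0f..0x12] <- [dc 64 36 a4]
query mem[0x04]=0xa2, mem[0x1d]=0xdc, mem[0x0f]=0xdc, mem[0x12]=0xa4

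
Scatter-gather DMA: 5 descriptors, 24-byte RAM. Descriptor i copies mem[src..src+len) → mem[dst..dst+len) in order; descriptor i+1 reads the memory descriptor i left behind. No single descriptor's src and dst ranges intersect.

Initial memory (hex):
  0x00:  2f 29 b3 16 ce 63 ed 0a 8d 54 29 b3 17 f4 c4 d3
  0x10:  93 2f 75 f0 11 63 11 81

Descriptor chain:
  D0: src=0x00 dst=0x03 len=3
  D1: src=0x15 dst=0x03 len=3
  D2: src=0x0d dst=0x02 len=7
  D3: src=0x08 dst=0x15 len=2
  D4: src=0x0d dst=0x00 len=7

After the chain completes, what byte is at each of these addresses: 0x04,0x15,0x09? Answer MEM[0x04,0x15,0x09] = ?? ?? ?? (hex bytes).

#0 dst[0x03+3] := {0x2f,0x29,0xb3}
#1 dst[0x03+3] := {0x63,0x11,0x81}
#2 dst[0x02+7] := {0xf4,0xc4,0xd3,0x93,0x2f,0x75,0xf0}
#3 dst[0x15+2] := {0xf0,0x54}
#4 dst[0x00+7] := {0xf4,0xc4,0xd3,0x93,0x2f,0x75,0xf0}
query mem[0x04]=0x2f, mem[0x15]=0xf0, mem[0x09]=0x54

MEM[0x04,0x15,0x09] = 2f f0 54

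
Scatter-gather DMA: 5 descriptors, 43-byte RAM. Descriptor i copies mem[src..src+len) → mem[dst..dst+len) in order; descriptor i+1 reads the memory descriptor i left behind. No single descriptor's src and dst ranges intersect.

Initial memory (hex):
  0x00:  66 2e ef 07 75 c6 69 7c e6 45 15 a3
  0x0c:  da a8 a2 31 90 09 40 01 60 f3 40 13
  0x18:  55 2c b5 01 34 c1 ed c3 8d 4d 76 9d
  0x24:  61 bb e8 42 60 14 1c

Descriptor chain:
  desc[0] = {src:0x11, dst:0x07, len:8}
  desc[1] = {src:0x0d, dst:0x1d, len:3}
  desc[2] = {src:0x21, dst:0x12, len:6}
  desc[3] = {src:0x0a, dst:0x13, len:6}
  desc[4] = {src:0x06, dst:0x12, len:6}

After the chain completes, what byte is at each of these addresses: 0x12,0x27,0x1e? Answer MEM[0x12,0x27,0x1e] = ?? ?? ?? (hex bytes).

[0] 0x11->0x07 len=8 : 09 40 01 60 f3 40 13 55
[1] 0x0d->0x1d len=3 : 13 55 31
[2] 0x21->0x12 len=6 : 4d 76 9d 61 bb e8
[3] 0x0a->0x13 len=6 : 60 f3 40 13 55 31
[4] 0x06->0x12 len=6 : 69 09 40 01 60 f3
query mem[0x12]=0x69, mem[0x27]=0x42, mem[0x1e]=0x55

MEM[0x12,0x27,0x1e] = 69 42 55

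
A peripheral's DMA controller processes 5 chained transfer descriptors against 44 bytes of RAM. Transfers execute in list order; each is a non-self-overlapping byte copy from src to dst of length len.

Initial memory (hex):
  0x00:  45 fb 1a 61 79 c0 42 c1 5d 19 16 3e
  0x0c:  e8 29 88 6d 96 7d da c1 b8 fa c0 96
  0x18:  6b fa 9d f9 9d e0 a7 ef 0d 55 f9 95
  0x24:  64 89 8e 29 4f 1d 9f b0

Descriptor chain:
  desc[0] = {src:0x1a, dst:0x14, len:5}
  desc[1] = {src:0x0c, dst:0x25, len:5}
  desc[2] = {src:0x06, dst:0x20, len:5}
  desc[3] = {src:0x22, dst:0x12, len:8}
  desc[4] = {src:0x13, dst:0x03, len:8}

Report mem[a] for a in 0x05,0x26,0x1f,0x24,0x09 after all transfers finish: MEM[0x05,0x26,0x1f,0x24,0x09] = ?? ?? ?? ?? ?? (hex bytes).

#0 dst[0x14+5] := {0x9d,0xf9,0x9d,0xe0,0xa7}
#1 dst[0x25+5] := {0xe8,0x29,0x88,0x6d,0x96}
#2 dst[0x20+5] := {0x42,0xc1,0x5d,0x19,0x16}
#3 dst[0x12+8] := {0x5d,0x19,0x16,0xe8,0x29,0x88,0x6d,0x96}
#4 dst[0x03+8] := {0x19,0x16,0xe8,0x29,0x88,0x6d,0x96,0x9d}
query mem[0x05]=0xe8, mem[0x26]=0x29, mem[0x1f]=0xef, mem[0x24]=0x16, mem[0x09]=0x96

MEM[0x05,0x26,0x1f,0x24,0x09] = e8 29 ef 16 96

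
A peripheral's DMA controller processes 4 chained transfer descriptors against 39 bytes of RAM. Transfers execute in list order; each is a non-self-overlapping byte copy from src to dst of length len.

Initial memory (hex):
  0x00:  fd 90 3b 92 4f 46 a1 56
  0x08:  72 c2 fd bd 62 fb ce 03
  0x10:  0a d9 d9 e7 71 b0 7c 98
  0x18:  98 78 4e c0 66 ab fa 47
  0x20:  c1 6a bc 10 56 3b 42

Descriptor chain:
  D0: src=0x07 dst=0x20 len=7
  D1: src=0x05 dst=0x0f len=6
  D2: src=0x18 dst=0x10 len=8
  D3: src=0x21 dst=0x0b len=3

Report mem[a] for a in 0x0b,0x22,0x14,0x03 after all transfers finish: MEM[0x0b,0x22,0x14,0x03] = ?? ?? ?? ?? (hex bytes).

MEM[0x0b,0x22,0x14,0x03] = 72 c2 66 92

[0] 0x07->0x20 len=7 : 56 72 c2 fd bd 62 fb
[1] 0x05->0x0f len=6 : 46 a1 56 72 c2 fd
[2] 0x18->0x10 len=8 : 98 78 4e c0 66 ab fa 47
[3] 0x21->0x0b len=3 : 72 c2 fd
query mem[0x0b]=0x72, mem[0x22]=0xc2, mem[0x14]=0x66, mem[0x03]=0x92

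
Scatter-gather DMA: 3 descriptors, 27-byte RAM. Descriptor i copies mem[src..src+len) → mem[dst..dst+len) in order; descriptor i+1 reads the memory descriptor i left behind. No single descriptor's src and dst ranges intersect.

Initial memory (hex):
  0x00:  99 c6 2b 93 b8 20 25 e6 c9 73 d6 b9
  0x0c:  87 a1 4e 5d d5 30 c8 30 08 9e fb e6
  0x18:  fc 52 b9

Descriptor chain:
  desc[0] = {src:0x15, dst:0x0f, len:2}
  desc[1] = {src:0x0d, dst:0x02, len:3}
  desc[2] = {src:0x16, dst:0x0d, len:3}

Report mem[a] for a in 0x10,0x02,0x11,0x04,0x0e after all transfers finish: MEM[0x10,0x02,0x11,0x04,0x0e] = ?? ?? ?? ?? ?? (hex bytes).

  after D0: wrote 2B at 0x0f = 9efb
  after D1: wrote 3B at 0x02 = a14e9e
  after D2: wrote 3B at 0x0d = fbe6fc
query mem[0x10]=0xfb, mem[0x02]=0xa1, mem[0x11]=0x30, mem[0x04]=0x9e, mem[0x0e]=0xe6

MEM[0x10,0x02,0x11,0x04,0x0e] = fb a1 30 9e e6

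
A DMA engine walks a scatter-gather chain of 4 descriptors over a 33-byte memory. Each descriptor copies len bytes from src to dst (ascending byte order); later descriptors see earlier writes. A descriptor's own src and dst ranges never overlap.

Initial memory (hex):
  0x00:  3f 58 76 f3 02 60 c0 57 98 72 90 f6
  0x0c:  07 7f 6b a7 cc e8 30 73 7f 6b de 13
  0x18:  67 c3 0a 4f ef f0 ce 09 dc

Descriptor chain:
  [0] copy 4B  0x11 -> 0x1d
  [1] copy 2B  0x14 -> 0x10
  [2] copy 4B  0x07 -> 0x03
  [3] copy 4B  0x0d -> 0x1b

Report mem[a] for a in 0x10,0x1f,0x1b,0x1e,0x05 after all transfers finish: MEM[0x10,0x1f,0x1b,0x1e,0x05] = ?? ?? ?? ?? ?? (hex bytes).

MEM[0x10,0x1f,0x1b,0x1e,0x05] = 7f 73 7f 7f 72

  after D0: wrote 4B at 0x1d = e830737f
  after D1: wrote 2B at 0x10 = 7f6b
  after D2: wrote 4B at 0x03 = 57987290
  after D3: wrote 4B at 0x1b = 7f6ba77f
query mem[0x10]=0x7f, mem[0x1f]=0x73, mem[0x1b]=0x7f, mem[0x1e]=0x7f, mem[0x05]=0x72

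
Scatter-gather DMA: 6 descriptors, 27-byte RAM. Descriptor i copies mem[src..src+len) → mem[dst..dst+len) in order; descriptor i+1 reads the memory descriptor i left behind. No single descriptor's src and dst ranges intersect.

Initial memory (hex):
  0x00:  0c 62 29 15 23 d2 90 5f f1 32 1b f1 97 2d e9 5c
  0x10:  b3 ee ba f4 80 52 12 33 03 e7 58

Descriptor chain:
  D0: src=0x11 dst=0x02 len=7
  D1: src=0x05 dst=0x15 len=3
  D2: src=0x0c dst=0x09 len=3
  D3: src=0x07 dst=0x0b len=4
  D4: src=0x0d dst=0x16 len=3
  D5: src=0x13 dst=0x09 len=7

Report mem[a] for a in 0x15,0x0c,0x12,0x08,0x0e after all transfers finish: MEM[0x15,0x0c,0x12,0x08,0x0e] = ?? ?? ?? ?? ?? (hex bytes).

D0: mem[0x02..0x08] <- [ee ba f4 80 52 12 33]
D1: mem[0x15..0x17] <- [80 52 12]
D2: mem[0x09..0x0b] <- [97 2d e9]
D3: mem[0x0b..0x0e] <- [12 33 97 2d]
D4: mem[0x16..0x18] <- [97 2d 5c]
D5: mem[0x09..0x0f] <- [f4 80 80 97 2d 5c e7]
query mem[0x15]=0x80, mem[0x0c]=0x97, mem[0x12]=0xba, mem[0x08]=0x33, mem[0x0e]=0x5c

MEM[0x15,0x0c,0x12,0x08,0x0e] = 80 97 ba 33 5c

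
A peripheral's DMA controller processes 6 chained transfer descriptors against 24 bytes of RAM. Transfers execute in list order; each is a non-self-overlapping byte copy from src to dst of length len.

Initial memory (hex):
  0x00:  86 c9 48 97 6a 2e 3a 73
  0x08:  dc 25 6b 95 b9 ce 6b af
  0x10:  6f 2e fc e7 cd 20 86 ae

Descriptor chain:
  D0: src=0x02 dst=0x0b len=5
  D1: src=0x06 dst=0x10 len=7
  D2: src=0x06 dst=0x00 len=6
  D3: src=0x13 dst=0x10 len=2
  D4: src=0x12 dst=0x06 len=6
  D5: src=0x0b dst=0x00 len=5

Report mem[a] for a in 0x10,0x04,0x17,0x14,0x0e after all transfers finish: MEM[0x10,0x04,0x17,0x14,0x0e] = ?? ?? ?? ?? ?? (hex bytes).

MEM[0x10,0x04,0x17,0x14,0x0e] = 25 3a ae 6b 2e

#0 dst[0x0b+5] := {0x48,0x97,0x6a,0x2e,0x3a}
#1 dst[0x10+7] := {0x3a,0x73,0xdc,0x25,0x6b,0x48,0x97}
#2 dst[0x00+6] := {0x3a,0x73,0xdc,0x25,0x6b,0x48}
#3 dst[0x10+2] := {0x25,0x6b}
#4 dst[0x06+6] := {0xdc,0x25,0x6b,0x48,0x97,0xae}
#5 dst[0x00+5] := {0xae,0x97,0x6a,0x2e,0x3a}
query mem[0x10]=0x25, mem[0x04]=0x3a, mem[0x17]=0xae, mem[0x14]=0x6b, mem[0x0e]=0x2e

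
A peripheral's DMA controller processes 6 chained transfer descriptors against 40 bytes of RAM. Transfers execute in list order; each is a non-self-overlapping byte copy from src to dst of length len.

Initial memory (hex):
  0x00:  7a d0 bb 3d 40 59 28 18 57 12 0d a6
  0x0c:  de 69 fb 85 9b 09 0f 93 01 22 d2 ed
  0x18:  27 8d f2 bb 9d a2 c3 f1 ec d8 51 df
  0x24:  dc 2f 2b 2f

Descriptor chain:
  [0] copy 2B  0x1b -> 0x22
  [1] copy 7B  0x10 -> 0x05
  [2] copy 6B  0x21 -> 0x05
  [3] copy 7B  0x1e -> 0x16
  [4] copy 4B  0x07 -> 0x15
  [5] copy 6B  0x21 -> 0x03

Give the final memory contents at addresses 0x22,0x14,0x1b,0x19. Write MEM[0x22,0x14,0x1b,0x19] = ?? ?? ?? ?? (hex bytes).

[0] 0x1b->0x22 len=2 : bb 9d
[1] 0x10->0x05 len=7 : 9b 09 0f 93 01 22 d2
[2] 0x21->0x05 len=6 : d8 bb 9d dc 2f 2b
[3] 0x1e->0x16 len=7 : c3 f1 ec d8 bb 9d dc
[4] 0x07->0x15 len=4 : 9d dc 2f 2b
[5] 0x21->0x03 len=6 : d8 bb 9d dc 2f 2b
query mem[0x22]=0xbb, mem[0x14]=0x01, mem[0x1b]=0x9d, mem[0x19]=0xd8

MEM[0x22,0x14,0x1b,0x19] = bb 01 9d d8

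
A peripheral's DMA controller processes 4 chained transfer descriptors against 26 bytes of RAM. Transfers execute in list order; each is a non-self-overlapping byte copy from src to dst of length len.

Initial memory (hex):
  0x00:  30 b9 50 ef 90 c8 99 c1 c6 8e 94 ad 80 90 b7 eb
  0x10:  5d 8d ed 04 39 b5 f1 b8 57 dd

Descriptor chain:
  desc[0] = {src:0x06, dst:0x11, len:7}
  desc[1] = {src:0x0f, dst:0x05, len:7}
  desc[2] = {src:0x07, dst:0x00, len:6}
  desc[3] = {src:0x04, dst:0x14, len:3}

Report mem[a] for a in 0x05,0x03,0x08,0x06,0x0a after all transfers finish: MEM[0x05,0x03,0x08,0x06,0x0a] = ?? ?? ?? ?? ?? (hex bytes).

D0: mem[0x11..0x17] <- [99 c1 c6 8e 94 ad 80]
D1: mem[0x05..0x0b] <- [eb 5d 99 c1 c6 8e 94]
D2: mem[0x00..0x05] <- [99 c1 c6 8e 94 80]
D3: mem[0x14..0x16] <- [94 80 5d]
query mem[0x05]=0x80, mem[0x03]=0x8e, mem[0x08]=0xc1, mem[0x06]=0x5d, mem[0x0a]=0x8e

MEM[0x05,0x03,0x08,0x06,0x0a] = 80 8e c1 5d 8e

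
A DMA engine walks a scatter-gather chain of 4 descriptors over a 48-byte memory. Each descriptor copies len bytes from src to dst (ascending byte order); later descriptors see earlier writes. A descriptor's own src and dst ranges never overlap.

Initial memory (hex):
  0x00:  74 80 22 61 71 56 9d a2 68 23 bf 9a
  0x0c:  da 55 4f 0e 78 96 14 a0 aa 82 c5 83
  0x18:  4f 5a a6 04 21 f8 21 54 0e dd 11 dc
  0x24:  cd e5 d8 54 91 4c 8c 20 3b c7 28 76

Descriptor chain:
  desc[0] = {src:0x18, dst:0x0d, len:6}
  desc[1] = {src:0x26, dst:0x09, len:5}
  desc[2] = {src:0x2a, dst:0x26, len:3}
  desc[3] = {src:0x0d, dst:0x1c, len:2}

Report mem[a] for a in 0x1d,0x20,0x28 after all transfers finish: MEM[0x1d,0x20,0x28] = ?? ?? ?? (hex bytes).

D0: mem[0x0d..0x12] <- [4f 5a a6 04 21 f8]
D1: mem[0x09..0x0d] <- [d8 54 91 4c 8c]
D2: mem[0x26..0x28] <- [8c 20 3b]
D3: mem[0x1c..0x1d] <- [8c 5a]
query mem[0x1d]=0x5a, mem[0x20]=0x0e, mem[0x28]=0x3b

MEM[0x1d,0x20,0x28] = 5a 0e 3b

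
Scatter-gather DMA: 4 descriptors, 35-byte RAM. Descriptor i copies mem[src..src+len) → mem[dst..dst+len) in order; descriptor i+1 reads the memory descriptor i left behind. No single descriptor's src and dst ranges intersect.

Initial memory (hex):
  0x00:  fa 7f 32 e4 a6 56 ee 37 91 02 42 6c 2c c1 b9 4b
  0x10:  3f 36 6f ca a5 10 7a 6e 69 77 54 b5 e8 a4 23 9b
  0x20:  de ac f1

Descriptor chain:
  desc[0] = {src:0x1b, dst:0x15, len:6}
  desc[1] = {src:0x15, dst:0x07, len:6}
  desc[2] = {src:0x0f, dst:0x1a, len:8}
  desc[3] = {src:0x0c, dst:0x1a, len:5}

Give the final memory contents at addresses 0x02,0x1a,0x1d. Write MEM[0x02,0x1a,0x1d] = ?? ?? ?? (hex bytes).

MEM[0x02,0x1a,0x1d] = 32 de 4b

#0 dst[0x15+6] := {0xb5,0xe8,0xa4,0x23,0x9b,0xde}
#1 dst[0x07+6] := {0xb5,0xe8,0xa4,0x23,0x9b,0xde}
#2 dst[0x1a+8] := {0x4b,0x3f,0x36,0x6f,0xca,0xa5,0xb5,0xe8}
#3 dst[0x1a+5] := {0xde,0xc1,0xb9,0x4b,0x3f}
query mem[0x02]=0x32, mem[0x1a]=0xde, mem[0x1d]=0x4b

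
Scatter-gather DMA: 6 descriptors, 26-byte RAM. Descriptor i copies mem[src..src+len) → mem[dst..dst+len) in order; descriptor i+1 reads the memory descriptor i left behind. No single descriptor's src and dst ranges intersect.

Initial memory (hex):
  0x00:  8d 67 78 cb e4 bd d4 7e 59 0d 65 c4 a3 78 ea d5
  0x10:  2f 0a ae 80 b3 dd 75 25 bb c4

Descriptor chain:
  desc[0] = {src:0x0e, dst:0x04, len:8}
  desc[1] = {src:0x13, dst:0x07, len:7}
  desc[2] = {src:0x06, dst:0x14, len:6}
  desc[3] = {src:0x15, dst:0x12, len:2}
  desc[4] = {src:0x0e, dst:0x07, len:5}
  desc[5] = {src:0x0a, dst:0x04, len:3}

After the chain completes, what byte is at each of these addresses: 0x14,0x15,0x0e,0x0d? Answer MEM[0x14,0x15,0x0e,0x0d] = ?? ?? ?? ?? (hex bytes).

  after D0: wrote 8B at 0x04 = ead52f0aae80b3dd
  after D1: wrote 7B at 0x07 = 80b3dd7525bbc4
  after D2: wrote 6B at 0x14 = 2f80b3dd7525
  after D3: wrote 2B at 0x12 = 80b3
  after D4: wrote 5B at 0x07 = ead52f0a80
  after D5: wrote 3B at 0x04 = 0a80bb
query mem[0x14]=0x2f, mem[0x15]=0x80, mem[0x0e]=0xea, mem[0x0d]=0xc4

MEM[0x14,0x15,0x0e,0x0d] = 2f 80 ea c4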